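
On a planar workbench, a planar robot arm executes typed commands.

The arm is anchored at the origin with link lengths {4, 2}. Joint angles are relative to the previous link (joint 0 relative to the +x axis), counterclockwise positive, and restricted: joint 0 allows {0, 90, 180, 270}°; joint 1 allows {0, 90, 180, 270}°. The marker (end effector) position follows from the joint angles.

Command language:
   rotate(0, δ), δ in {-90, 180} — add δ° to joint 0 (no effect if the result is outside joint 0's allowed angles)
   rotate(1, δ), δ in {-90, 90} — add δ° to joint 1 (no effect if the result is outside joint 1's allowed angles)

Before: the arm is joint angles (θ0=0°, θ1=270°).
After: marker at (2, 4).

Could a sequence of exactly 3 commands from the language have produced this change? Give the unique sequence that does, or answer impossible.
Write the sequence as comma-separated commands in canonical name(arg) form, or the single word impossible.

initial: joint angles (θ0=0°, θ1=270°)
step 1 (rotate(0, -90)): joint angles (θ0=270°, θ1=270°)
step 2 (rotate(0, -90)): joint angles (θ0=180°, θ1=270°)
step 3 (rotate(0, -90)): joint angles (θ0=90°, θ1=270°)
all 64 alternatives checked — unique.

rotate(0, -90), rotate(0, -90), rotate(0, -90)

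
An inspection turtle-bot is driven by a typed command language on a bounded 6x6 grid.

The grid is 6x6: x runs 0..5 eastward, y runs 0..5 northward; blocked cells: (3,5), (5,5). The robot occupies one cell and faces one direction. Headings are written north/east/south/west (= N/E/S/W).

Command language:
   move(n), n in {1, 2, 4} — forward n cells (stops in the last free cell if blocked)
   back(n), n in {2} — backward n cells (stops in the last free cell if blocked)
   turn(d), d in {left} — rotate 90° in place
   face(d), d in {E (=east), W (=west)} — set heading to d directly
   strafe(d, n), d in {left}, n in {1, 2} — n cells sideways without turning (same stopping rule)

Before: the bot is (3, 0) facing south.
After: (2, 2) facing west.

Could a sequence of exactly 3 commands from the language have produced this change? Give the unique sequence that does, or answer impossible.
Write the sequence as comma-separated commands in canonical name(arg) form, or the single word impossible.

back(2), face(W), move(1)

key: cell and facing (now W) both changed — the 3 commands mix motion and turning
from: (3, 0) facing south
1. back(2) → (3, 2) facing south
2. face(W) → (3, 2) facing west
3. move(1) → (2, 2) facing west
all 729 alternatives checked — unique.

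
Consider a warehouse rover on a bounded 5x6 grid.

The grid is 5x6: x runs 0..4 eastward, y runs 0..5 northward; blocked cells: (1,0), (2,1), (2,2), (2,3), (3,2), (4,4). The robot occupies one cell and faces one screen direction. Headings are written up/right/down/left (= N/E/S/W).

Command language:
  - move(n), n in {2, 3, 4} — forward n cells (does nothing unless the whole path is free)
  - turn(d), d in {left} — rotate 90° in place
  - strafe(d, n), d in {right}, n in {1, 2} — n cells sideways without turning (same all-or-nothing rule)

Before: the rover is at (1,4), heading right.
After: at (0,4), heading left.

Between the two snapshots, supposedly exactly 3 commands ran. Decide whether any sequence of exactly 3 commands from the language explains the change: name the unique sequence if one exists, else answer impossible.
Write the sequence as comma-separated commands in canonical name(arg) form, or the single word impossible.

no 3-step route produces this change.

impossible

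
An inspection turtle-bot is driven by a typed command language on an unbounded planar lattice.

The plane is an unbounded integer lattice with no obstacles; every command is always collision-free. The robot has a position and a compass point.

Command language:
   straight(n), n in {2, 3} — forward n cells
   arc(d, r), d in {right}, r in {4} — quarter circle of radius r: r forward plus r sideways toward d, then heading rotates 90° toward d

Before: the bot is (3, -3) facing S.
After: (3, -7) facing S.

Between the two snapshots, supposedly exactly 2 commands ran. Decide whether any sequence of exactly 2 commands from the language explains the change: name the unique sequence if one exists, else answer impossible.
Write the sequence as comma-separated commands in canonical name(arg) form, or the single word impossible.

straight(2), straight(2)

key: still facing S at the end — nothing in the sequence rotates
t0: (3, -3) facing S
1. straight(2) → (3, -5) facing S
2. straight(2) → (3, -7) facing S
no other 2-command option fits: unique.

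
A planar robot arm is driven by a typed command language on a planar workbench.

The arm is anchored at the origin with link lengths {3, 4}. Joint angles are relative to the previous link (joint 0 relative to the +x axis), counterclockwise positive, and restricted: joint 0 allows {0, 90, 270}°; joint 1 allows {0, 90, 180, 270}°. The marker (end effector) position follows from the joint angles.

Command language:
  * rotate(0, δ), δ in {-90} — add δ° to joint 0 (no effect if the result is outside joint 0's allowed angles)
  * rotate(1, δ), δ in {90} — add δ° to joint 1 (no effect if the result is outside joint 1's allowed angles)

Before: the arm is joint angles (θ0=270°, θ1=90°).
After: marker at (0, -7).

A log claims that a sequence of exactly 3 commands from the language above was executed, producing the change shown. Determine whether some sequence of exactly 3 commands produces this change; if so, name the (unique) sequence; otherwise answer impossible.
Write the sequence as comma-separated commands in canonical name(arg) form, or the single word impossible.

from: joint angles (θ0=270°, θ1=90°)
t=1 rotate(1, 90) ⇒ joint angles (θ0=270°, θ1=180°)
t=2 rotate(1, 90) ⇒ joint angles (θ0=270°, θ1=270°)
t=3 rotate(1, 90) ⇒ joint angles (θ0=270°, θ1=0°)
no rival 3-sequence matches.

rotate(1, 90), rotate(1, 90), rotate(1, 90)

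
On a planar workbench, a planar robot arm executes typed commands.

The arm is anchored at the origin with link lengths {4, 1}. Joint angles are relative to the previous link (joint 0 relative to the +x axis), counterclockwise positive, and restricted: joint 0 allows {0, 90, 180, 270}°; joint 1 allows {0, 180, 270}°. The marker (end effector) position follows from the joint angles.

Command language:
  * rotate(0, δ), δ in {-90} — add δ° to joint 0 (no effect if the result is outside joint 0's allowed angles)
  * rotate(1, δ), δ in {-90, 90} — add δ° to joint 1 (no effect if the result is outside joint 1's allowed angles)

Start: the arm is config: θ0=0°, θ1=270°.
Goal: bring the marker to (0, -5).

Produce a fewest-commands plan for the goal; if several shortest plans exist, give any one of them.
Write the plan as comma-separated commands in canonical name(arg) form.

from: config: θ0=0°, θ1=270°
1. rotate(0, -90) → config: θ0=270°, θ1=270°
2. rotate(1, 90) → config: θ0=270°, θ1=0°
nothing shorter than 2 reaches the goal.

rotate(0, -90), rotate(1, 90)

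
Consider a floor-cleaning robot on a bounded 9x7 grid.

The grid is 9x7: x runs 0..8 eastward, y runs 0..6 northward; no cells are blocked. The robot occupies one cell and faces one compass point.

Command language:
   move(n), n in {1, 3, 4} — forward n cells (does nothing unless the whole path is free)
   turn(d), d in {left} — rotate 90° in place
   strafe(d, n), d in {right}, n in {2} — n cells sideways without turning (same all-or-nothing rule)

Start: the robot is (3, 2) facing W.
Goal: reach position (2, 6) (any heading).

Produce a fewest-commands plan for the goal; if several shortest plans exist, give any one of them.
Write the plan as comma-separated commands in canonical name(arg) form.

move(1), strafe(right, 2), strafe(right, 2)

t0: (3, 2) facing W
step 1 (move(1)): (2, 2) facing W
step 2 (strafe(right, 2)): (2, 4) facing W
step 3 (strafe(right, 2)): (2, 6) facing W
shorter routes all fall short; 3 is best.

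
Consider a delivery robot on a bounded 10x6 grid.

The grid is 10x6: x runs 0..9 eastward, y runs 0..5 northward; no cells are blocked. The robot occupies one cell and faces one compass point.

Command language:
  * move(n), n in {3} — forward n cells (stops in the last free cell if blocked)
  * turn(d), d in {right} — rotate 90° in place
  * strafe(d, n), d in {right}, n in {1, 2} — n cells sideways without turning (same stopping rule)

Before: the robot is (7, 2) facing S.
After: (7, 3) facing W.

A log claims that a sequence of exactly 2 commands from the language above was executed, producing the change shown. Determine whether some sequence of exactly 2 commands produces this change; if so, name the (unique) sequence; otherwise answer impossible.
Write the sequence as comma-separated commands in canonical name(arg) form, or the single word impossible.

key: position moved to (7,3) AND the heading swung to W — translation plus rotation needed
initial: (7, 2) facing S
[1] after turn(right): (7, 2) facing W
[2] after strafe(right, 1): (7, 3) facing W
all 16 alternatives checked — unique.

turn(right), strafe(right, 1)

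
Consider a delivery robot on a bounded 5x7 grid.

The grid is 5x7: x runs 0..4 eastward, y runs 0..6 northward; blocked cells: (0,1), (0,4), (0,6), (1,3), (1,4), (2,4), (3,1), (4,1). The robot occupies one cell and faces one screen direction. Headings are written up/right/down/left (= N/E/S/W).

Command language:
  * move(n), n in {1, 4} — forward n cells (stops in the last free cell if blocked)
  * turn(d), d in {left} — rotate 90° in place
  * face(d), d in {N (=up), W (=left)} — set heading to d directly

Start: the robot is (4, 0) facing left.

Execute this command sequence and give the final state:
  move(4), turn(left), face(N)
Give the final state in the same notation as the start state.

(0, 0) facing up

t0: (4, 0) facing left
1. move(4) → (0, 0) facing left
2. turn(left) → (0, 0) facing down
3. face(N) → (0, 0) facing up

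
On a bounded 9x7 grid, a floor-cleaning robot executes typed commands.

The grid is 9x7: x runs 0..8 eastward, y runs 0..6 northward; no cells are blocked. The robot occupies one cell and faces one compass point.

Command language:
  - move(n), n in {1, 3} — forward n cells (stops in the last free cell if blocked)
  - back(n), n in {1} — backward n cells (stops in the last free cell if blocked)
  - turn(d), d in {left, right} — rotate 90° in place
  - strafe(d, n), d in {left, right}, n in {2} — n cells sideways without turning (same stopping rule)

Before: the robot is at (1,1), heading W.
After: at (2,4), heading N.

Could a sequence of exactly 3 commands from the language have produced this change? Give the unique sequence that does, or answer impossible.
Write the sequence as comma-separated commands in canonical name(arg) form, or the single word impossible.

back(1), turn(right), move(3)

key: position moved to (2,4) AND the heading swung to N — translation plus rotation needed
from: at (1,1), heading W
[1] after back(1): at (2,1), heading W
[2] after turn(right): at (2,1), heading N
[3] after move(3): at (2,4), heading N
no other 3-command option fits: unique.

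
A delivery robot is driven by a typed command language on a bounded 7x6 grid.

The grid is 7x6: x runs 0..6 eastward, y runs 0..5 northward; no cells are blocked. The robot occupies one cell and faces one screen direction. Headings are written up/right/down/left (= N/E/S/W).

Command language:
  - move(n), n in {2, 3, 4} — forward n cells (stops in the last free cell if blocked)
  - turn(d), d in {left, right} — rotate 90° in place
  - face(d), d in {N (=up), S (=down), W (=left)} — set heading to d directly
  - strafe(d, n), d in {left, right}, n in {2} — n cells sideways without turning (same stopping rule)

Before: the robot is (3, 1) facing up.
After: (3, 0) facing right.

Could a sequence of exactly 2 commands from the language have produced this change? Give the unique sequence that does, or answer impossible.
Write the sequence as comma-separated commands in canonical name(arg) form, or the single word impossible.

turn(right), strafe(right, 2)

key: running strafe(right, 2) before turn(right) would end elsewhere — order is forced
from: (3, 1) facing up
t=1 turn(right) ⇒ (3, 1) facing right
t=2 strafe(right, 2) ⇒ (3, 0) facing right
uniquely the one of 100 2-step routes that fits.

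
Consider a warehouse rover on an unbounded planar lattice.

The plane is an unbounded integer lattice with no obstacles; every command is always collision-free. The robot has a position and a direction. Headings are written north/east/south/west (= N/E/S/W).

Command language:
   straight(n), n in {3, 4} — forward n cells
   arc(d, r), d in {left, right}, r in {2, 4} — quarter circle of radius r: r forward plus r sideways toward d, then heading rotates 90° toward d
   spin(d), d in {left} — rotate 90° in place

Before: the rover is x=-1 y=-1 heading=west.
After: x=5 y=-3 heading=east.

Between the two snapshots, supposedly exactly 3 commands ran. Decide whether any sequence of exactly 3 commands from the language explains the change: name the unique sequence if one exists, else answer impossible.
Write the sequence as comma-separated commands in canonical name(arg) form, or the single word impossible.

spin(left), arc(left, 2), straight(4)

key: order matters: swapping spin(left) and straight(4) lands elsewhere
begin: x=-1 y=-1 heading=west
1. spin(left) → x=-1 y=-1 heading=south
2. arc(left, 2) → x=1 y=-3 heading=east
3. straight(4) → x=5 y=-3 heading=east
uniquely the one of 343 3-step routes that fits.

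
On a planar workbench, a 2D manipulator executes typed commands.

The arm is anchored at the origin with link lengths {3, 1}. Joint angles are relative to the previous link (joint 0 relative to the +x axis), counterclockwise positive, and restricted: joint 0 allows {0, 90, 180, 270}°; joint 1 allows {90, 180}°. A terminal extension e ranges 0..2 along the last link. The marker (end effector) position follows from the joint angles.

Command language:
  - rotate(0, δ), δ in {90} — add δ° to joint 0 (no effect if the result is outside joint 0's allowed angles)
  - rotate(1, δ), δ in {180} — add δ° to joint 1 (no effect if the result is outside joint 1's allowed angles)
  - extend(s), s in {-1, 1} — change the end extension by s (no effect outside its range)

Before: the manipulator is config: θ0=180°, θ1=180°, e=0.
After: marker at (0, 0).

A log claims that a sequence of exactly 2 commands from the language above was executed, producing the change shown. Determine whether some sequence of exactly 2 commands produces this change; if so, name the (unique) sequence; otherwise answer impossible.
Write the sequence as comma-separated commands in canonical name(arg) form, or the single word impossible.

initial: config: θ0=180°, θ1=180°, e=0
t=1 extend(1) ⇒ config: θ0=180°, θ1=180°, e=1
t=2 extend(1) ⇒ config: θ0=180°, θ1=180°, e=2
all 16 alternatives checked — unique.

extend(1), extend(1)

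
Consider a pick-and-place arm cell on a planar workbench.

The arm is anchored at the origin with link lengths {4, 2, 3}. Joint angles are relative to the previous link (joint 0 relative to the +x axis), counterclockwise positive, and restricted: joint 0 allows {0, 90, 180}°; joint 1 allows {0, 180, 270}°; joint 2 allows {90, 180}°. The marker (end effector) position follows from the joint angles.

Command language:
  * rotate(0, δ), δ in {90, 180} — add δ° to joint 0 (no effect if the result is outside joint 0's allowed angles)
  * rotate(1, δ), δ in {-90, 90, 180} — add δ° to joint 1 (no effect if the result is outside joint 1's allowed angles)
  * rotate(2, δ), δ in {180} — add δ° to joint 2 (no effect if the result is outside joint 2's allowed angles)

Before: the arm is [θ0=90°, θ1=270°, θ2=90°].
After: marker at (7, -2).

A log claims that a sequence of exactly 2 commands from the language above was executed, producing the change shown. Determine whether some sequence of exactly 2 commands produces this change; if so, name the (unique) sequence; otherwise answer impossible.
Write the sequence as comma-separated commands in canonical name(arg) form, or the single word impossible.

rotate(0, 90), rotate(0, 180)

key: running rotate(0, 180) before rotate(0, 90) would end elsewhere — order is forced
initial: [θ0=90°, θ1=270°, θ2=90°]
step 1 (rotate(0, 90)): [θ0=180°, θ1=270°, θ2=90°]
step 2 (rotate(0, 180)): [θ0=0°, θ1=270°, θ2=90°]
uniquely the one of 36 2-step routes that fits.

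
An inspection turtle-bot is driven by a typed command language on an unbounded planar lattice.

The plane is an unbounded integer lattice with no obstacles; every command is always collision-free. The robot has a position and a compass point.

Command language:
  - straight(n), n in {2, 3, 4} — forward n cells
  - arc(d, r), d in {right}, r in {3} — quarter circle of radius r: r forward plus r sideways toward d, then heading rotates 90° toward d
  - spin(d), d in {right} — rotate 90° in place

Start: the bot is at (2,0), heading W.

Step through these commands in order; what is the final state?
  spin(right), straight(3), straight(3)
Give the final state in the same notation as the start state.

from: at (2,0), heading W
step 1 (spin(right)): at (2,0), heading N
step 2 (straight(3)): at (2,3), heading N
step 3 (straight(3)): at (2,6), heading N

at (2,6), heading N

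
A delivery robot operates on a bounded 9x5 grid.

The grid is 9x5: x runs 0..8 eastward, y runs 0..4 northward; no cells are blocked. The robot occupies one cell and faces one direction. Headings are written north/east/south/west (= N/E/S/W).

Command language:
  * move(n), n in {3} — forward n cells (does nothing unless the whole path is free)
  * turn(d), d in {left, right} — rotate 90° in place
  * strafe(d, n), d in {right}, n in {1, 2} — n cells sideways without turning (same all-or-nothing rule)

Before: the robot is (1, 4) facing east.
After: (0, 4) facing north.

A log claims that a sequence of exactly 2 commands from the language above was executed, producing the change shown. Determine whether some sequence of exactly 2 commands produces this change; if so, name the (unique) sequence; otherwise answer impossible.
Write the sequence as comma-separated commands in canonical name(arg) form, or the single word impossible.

checked all 2-command options: none fits.

impossible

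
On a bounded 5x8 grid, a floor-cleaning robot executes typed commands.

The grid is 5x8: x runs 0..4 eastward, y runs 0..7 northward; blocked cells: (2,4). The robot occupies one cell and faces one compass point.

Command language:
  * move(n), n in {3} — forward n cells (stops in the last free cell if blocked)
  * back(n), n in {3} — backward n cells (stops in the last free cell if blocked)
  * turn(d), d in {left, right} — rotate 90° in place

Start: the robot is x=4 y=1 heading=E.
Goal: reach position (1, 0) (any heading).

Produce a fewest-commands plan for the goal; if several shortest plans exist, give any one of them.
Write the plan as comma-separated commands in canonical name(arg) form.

back(3), turn(left), back(3)

start: x=4 y=1 heading=E
1. back(3) → x=1 y=1 heading=E
2. turn(left) → x=1 y=1 heading=N
3. back(3) → x=1 y=0 heading=N
minimal: 3 command(s), checked below 3.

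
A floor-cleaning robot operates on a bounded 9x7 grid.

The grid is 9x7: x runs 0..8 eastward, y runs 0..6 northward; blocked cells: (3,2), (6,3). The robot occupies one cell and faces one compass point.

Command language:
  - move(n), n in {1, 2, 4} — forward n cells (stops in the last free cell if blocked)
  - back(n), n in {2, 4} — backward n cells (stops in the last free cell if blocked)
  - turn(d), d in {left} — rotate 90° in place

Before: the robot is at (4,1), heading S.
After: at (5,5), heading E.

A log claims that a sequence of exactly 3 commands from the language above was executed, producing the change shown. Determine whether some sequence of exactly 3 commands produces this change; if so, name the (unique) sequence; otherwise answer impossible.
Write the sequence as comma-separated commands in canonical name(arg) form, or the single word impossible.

back(4), turn(left), move(1)

key: order matters: swapping back(4) and move(1) lands elsewhere
t0: at (4,1), heading S
[1] after back(4): at (4,5), heading S
[2] after turn(left): at (4,5), heading E
[3] after move(1): at (5,5), heading E
uniquely the one of 216 3-step routes that fits.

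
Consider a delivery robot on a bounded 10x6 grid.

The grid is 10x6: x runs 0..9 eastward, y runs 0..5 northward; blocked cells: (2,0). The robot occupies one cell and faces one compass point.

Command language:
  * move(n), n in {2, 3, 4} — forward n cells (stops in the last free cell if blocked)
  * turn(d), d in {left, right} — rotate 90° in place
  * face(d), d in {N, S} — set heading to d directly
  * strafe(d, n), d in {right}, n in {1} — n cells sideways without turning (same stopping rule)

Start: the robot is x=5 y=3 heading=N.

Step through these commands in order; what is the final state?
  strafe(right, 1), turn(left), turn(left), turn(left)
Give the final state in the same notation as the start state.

x=6 y=3 heading=E

t0: x=5 y=3 heading=N
1. strafe(right, 1) → x=6 y=3 heading=N
2. turn(left) → x=6 y=3 heading=W
3. turn(left) → x=6 y=3 heading=S
4. turn(left) → x=6 y=3 heading=E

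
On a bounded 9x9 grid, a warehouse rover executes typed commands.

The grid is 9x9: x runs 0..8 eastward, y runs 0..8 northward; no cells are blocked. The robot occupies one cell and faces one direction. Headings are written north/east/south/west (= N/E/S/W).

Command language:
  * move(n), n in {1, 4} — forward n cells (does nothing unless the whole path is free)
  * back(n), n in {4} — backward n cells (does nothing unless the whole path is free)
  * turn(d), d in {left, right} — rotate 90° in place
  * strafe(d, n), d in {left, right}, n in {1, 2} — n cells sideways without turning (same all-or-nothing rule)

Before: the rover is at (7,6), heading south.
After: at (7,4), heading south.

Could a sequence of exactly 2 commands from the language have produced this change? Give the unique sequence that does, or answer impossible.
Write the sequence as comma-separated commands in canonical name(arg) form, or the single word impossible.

move(1), move(1)

key: heading stays S — no command in the sequence turns
from: at (7,6), heading south
[1] after move(1): at (7,5), heading south
[2] after move(1): at (7,4), heading south
uniquely the one of 81 2-step routes that fits.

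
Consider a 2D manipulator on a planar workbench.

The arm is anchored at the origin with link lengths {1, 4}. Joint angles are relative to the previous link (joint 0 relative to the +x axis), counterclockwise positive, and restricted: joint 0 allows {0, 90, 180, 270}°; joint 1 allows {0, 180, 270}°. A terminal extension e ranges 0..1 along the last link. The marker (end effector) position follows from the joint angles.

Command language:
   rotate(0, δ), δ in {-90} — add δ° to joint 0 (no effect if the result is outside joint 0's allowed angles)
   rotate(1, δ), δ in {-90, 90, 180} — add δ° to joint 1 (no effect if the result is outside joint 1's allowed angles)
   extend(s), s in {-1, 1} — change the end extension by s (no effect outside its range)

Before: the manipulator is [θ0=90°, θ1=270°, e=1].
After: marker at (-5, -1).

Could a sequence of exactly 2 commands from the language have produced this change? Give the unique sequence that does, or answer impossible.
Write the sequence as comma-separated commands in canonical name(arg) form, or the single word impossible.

initial: [θ0=90°, θ1=270°, e=1]
t=1 rotate(0, -90) ⇒ [θ0=0°, θ1=270°, e=1]
t=2 rotate(0, -90) ⇒ [θ0=270°, θ1=270°, e=1]
no other 2-command option fits: unique.

rotate(0, -90), rotate(0, -90)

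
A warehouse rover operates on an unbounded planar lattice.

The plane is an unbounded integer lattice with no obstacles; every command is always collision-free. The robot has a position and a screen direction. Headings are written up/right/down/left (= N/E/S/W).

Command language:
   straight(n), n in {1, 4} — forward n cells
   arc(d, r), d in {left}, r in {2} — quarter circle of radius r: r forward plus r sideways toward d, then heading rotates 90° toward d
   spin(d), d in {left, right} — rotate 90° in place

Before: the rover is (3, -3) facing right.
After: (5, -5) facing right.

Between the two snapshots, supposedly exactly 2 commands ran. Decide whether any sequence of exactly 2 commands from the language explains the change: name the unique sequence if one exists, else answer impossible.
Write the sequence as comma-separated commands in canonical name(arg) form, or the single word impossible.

spin(right), arc(left, 2)

key: heading stays E — rotations cancel among the 2 commands
start: (3, -3) facing right
step 1 (spin(right)): (3, -3) facing down
step 2 (arc(left, 2)): (5, -5) facing right
no rival 2-sequence matches.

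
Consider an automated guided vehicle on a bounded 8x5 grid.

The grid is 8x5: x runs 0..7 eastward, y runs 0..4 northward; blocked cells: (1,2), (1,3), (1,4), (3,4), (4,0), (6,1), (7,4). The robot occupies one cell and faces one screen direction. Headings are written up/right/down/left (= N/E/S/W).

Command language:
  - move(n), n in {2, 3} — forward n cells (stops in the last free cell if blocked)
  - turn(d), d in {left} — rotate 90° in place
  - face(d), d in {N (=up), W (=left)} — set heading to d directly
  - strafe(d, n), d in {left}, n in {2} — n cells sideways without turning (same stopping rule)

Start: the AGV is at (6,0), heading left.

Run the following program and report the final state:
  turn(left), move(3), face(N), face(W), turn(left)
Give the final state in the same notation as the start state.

at (6,0), heading down

begin: at (6,0), heading left
t=1 turn(left) ⇒ at (6,0), heading down
t=2 move(3) ⇒ at (6,0), heading down
t=3 face(N) ⇒ at (6,0), heading up
t=4 face(W) ⇒ at (6,0), heading left
t=5 turn(left) ⇒ at (6,0), heading down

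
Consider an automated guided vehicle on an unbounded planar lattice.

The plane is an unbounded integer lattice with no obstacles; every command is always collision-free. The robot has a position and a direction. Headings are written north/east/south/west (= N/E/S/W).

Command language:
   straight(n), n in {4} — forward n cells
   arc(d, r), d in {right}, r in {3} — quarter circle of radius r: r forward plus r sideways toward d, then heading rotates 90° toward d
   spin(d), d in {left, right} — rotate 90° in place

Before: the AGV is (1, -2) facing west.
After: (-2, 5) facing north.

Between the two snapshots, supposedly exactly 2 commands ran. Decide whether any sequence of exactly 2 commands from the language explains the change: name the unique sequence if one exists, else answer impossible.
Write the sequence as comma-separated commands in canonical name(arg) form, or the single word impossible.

key: position moved to (-2,5) AND the heading swung to N — translation plus rotation needed
begin: (1, -2) facing west
step 1 (arc(right, 3)): (-2, 1) facing north
step 2 (straight(4)): (-2, 5) facing north
no rival 2-sequence matches.

arc(right, 3), straight(4)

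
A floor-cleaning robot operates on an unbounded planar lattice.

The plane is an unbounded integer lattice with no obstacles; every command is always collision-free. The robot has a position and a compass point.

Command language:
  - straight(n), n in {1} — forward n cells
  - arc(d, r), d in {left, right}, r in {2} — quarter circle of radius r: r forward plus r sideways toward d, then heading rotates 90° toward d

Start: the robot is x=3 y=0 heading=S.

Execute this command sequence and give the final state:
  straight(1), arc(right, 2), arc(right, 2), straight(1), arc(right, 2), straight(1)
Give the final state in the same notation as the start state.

start: x=3 y=0 heading=S
t=1 straight(1) ⇒ x=3 y=-1 heading=S
t=2 arc(right, 2) ⇒ x=1 y=-3 heading=W
t=3 arc(right, 2) ⇒ x=-1 y=-1 heading=N
t=4 straight(1) ⇒ x=-1 y=0 heading=N
t=5 arc(right, 2) ⇒ x=1 y=2 heading=E
t=6 straight(1) ⇒ x=2 y=2 heading=E

x=2 y=2 heading=E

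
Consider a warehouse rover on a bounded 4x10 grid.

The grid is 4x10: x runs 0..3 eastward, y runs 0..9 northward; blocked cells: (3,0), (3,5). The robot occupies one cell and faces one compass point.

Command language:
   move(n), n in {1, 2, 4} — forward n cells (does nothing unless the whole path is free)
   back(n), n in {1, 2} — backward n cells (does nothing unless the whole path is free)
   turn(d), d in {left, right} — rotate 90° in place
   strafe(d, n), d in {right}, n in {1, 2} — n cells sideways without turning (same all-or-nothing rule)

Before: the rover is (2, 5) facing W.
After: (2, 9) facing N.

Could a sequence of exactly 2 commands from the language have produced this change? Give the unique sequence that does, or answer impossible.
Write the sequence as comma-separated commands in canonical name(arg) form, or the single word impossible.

turn(right), move(4)

key: position moved to (2,9) AND the heading swung to N — translation plus rotation needed
t0: (2, 5) facing W
[1] after turn(right): (2, 5) facing N
[2] after move(4): (2, 9) facing N
all 81 alternatives checked — unique.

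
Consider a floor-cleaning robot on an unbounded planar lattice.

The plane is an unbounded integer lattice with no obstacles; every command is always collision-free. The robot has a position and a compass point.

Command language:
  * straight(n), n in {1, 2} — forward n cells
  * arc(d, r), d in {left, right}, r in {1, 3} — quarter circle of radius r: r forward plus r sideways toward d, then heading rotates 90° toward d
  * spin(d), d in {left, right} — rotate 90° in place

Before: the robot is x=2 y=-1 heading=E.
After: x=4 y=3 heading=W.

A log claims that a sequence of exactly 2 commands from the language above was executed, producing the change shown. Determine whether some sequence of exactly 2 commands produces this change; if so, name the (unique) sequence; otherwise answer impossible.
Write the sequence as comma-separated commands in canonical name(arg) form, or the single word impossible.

arc(left, 3), arc(left, 1)

key: running arc(left, 1) before arc(left, 3) would end elsewhere — order is forced
start: x=2 y=-1 heading=E
1. arc(left, 3) → x=5 y=2 heading=N
2. arc(left, 1) → x=4 y=3 heading=W
no other 2-command option fits: unique.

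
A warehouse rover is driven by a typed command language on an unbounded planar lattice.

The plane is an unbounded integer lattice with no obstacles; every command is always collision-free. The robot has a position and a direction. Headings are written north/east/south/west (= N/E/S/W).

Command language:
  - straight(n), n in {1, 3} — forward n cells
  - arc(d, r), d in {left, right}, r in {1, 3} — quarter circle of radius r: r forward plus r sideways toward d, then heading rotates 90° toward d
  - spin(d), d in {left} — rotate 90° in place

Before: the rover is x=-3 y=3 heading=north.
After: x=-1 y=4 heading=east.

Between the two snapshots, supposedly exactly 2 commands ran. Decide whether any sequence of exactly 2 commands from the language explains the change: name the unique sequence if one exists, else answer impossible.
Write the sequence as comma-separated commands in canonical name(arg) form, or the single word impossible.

arc(right, 1), straight(1)

key: position moved to (-1,4) AND the heading swung to E — translation plus rotation needed
start: x=-3 y=3 heading=north
step 1 (arc(right, 1)): x=-2 y=4 heading=east
step 2 (straight(1)): x=-1 y=4 heading=east
no other 2-command option fits: unique.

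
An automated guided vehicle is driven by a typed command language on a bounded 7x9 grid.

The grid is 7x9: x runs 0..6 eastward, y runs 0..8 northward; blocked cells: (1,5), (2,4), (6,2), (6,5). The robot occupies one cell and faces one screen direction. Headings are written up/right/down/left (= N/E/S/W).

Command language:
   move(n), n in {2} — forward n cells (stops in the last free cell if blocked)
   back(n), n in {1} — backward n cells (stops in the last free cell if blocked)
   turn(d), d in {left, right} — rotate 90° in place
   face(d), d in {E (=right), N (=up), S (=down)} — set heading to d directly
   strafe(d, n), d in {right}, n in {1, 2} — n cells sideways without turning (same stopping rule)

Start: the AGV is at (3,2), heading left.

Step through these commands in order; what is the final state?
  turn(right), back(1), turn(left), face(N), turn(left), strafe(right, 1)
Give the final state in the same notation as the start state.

from: at (3,2), heading left
1. turn(right) → at (3,2), heading up
2. back(1) → at (3,1), heading up
3. turn(left) → at (3,1), heading left
4. face(N) → at (3,1), heading up
5. turn(left) → at (3,1), heading left
6. strafe(right, 1) → at (3,2), heading left

at (3,2), heading left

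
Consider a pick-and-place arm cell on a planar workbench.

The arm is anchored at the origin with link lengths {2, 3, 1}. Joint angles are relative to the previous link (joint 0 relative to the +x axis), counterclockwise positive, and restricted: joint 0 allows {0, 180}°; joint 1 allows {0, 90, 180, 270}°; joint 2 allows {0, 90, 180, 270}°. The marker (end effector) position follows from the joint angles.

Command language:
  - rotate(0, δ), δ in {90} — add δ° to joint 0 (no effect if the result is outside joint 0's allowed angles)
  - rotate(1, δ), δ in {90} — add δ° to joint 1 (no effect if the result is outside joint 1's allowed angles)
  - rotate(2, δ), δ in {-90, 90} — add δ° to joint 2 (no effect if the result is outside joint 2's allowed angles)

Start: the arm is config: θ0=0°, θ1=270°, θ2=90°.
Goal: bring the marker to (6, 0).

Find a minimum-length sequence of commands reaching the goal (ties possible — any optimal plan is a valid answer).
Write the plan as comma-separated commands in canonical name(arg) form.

initial: config: θ0=0°, θ1=270°, θ2=90°
step 1 (rotate(2, -90)): config: θ0=0°, θ1=270°, θ2=0°
step 2 (rotate(1, 90)): config: θ0=0°, θ1=0°, θ2=0°
nothing shorter than 2 reaches the goal.

rotate(2, -90), rotate(1, 90)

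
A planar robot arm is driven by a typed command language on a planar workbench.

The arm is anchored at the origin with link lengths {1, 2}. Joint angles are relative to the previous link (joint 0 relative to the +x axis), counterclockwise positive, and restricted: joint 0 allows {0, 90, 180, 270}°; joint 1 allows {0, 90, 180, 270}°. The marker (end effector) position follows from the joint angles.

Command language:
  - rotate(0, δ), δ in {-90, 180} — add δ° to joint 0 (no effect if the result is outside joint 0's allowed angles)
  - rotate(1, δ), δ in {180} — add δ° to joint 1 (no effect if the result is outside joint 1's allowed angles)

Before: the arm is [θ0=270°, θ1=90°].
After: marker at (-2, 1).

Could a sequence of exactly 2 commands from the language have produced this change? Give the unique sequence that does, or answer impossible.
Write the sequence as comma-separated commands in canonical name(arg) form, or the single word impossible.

rotate(0, -90), rotate(0, -90)

start: [θ0=270°, θ1=90°]
1. rotate(0, -90) → [θ0=180°, θ1=90°]
2. rotate(0, -90) → [θ0=90°, θ1=90°]
no rival 2-sequence matches.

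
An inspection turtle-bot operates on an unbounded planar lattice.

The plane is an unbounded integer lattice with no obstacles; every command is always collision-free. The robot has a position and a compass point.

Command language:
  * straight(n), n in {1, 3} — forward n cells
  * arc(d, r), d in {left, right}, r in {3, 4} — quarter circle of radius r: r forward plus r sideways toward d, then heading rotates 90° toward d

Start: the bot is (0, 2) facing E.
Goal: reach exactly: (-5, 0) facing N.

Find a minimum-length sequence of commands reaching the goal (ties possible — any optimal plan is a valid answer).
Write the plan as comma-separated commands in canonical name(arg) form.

arc(right, 3), arc(right, 4), arc(right, 4), straight(1)

from: (0, 2) facing E
1. arc(right, 3) → (3, -1) facing S
2. arc(right, 4) → (-1, -5) facing W
3. arc(right, 4) → (-5, -1) facing N
4. straight(1) → (-5, 0) facing N
shorter routes all fall short; 4 is best.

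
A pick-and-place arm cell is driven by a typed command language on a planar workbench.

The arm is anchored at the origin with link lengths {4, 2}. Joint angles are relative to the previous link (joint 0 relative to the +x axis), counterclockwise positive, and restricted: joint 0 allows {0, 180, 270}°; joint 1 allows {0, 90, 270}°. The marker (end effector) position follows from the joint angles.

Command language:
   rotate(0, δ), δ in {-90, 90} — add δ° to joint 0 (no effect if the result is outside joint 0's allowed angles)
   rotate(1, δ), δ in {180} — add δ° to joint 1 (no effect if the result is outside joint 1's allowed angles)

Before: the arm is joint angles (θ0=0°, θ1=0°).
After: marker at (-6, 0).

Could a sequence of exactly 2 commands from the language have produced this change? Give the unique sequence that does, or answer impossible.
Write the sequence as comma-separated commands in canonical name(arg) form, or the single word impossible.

t0: joint angles (θ0=0°, θ1=0°)
[1] after rotate(0, -90): joint angles (θ0=270°, θ1=0°)
[2] after rotate(0, -90): joint angles (θ0=180°, θ1=0°)
no rival 2-sequence matches.

rotate(0, -90), rotate(0, -90)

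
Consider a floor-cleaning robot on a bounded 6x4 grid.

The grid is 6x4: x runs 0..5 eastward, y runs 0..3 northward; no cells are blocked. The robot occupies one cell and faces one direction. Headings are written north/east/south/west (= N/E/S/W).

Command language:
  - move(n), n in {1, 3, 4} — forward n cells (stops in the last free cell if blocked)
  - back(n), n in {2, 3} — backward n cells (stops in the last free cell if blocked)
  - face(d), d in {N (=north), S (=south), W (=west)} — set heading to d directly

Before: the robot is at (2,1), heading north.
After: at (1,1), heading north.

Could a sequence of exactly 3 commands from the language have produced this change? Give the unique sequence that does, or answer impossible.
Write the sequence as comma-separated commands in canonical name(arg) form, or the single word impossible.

key: still facing N at the end — net rotation zero over 3 steps
start: at (2,1), heading north
[1] after face(W): at (2,1), heading west
[2] after move(1): at (1,1), heading west
[3] after face(N): at (1,1), heading north
uniquely the one of 512 3-step routes that fits.

face(W), move(1), face(N)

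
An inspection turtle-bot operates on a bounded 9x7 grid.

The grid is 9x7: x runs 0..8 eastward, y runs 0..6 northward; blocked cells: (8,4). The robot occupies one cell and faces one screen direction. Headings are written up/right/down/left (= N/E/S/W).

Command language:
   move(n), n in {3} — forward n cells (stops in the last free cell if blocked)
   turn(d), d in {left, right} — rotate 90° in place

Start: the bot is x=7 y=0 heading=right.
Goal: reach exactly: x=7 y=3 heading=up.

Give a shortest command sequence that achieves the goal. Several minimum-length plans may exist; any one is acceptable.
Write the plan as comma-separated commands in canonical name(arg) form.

turn(left), move(3)

from: x=7 y=0 heading=right
1. turn(left) → x=7 y=0 heading=up
2. move(3) → x=7 y=3 heading=up
no 1-step plan works, so 2 is optimal.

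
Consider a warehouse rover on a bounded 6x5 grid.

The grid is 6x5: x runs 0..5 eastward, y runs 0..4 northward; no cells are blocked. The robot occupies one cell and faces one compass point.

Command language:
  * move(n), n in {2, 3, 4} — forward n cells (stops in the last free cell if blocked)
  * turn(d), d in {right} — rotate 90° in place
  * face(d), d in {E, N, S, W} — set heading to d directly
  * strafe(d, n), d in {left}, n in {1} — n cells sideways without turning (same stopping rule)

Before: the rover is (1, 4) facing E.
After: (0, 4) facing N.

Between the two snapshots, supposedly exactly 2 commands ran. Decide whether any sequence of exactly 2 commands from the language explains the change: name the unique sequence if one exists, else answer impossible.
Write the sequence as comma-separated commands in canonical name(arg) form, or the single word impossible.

key: cell and facing (now N) both changed — the 2 commands mix motion and turning
from: (1, 4) facing E
t=1 face(N) ⇒ (1, 4) facing N
t=2 strafe(left, 1) ⇒ (0, 4) facing N
all 81 alternatives checked — unique.

face(N), strafe(left, 1)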